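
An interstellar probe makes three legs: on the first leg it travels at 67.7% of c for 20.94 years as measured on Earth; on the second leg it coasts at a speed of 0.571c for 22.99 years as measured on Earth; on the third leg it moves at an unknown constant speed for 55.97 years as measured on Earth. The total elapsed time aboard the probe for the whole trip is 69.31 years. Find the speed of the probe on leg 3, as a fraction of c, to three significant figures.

Leg 1: β = 0.677; γ = 1/√(1 − 0.677²) = 1/√0.5417 = 1.359; τ_1 = 20.94/1.359 = 15.41 years.
Leg 2: γ = 1/√(1 − 0.571²) = 1/√0.6740 = 1.218; τ_2 = 22.99/1.218 = 18.87 years.
Leg 3: speed unknown; τ_3 = 55.97/γ_3.
Total proper time: 15.41 + 18.87 + τ_3 = 69.31, so τ_3 = 69.31 − 34.29 = 35.02 years.
γ_3 = 55.97/35.02 = 1.598; β = √(1 − 1/γ²) = √0.6084.

β = 0.780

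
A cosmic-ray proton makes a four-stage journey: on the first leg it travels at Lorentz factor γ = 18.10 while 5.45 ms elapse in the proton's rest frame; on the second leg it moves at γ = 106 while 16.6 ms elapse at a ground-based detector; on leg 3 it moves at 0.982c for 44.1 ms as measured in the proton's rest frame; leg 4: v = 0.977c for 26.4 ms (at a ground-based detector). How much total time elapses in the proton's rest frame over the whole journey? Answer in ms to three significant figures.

Leg 1: 5.45 ms is already measured in the proton's rest frame.
Leg 2: γ = 106; τ_2 = 16.6/106.0 = 0.1566 ms.
Leg 3: 44.1 ms is already measured in the proton's rest frame.
Leg 4: γ = 1/√(1 − 0.977²) = 1/√0.04547 = 4.690; τ_4 = 26.4/4.690 = 5.630 ms.
Total: 5.450 + 0.1566 + 44.10 + 5.630 ms.

τ = 55.3 ms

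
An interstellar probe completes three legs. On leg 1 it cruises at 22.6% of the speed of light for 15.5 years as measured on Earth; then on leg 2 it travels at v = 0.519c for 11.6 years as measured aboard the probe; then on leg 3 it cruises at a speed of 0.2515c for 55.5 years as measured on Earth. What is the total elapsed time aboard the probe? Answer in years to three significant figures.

τ = 80.4 years

Leg 1: β = 0.226; γ = 1/√(1 − 0.226²) = 1/√0.9489 = 1.027; τ_1 = 15.5/1.027 = 15.10 years.
Leg 2: 11.6 years is already measured aboard the probe.
Leg 3: γ = 1/√(1 − 0.2515²) = 1/√0.9367 = 1.033; τ_3 = 55.5/1.033 = 53.72 years.
Total: 15.10 + 11.60 + 53.72 years.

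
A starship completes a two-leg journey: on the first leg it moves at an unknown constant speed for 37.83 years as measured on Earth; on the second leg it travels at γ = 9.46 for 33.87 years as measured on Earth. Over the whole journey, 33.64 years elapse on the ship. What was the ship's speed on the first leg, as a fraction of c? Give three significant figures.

β = 0.607

Leg 1: speed unknown; τ_1 = 37.83/γ_1.
Leg 2: γ = 9.46; τ_2 = 33.87/9.460 = 3.580 years.
Total proper time: τ_1 + 3.580 = 33.64, so τ_1 = 33.64 − 3.580 = 30.06 years.
γ_1 = 37.83/30.06 = 1.258; β = √(1 − 1/γ²) = √0.3686.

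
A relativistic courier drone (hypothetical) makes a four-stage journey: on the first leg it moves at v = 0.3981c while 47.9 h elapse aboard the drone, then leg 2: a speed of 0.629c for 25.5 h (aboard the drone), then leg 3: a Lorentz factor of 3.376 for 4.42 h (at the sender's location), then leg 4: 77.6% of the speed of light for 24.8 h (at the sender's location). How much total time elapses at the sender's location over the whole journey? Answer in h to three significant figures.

Leg 1: γ = 1/√(1 − 0.3981²) = 1/√0.8415 = 1.090; Δt_1 = 1.090 × 47.9 = 52.22 h.
Leg 2: γ = 1/√(1 − 0.629²) = 1/√0.6044 = 1.286; Δt_2 = 1.286 × 25.5 = 32.80 h.
Leg 3: 4.42 h is already measured at the sender's location.
Leg 4: 24.8 h is already measured at the sender's location.
Total: 52.22 + 32.80 + 4.420 + 24.80 h.

Δt = 114 h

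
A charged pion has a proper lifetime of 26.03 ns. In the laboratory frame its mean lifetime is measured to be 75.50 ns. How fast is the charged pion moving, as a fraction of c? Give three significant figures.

γ = Δt/τ₀ = 75.50/26.03 = 2.900
β = √(1 − 1/γ²) = √(1 − 0.1189) = √0.8811

β = 0.939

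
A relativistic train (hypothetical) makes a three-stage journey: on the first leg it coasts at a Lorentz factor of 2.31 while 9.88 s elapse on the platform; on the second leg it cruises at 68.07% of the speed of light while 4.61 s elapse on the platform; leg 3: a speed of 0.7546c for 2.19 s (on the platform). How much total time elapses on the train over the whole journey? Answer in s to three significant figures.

τ = 9.09 s

Leg 1: γ = 2.31; τ_1 = 9.88/2.310 = 4.277 s.
Leg 2: β = 0.6807; γ = 1/√(1 − 0.6807²) = 1/√0.5366 = 1.365; τ_2 = 4.61/1.365 = 3.377 s.
Leg 3: γ = 1/√(1 − 0.7546²) = 1/√0.4306 = 1.524; τ_3 = 2.19/1.524 = 1.437 s.
Total: 4.277 + 3.377 + 1.437 s.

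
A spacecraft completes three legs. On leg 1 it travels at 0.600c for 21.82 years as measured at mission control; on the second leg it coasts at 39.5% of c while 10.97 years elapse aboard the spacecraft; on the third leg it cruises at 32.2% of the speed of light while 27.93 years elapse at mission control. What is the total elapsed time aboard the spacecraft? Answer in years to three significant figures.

Leg 1: γ = 1/√(1 − 0.600²) = 5/4 = 1.250; τ_1 = 21.82/1.250 = 17.46 years.
Leg 2: 10.97 years is already measured aboard the spacecraft.
Leg 3: β = 0.322; γ = 1/√(1 − 0.322²) = 1/√0.8963 = 1.056; τ_3 = 27.93/1.056 = 26.44 years.
Total: 17.46 + 10.97 + 26.44 years.

τ = 54.9 years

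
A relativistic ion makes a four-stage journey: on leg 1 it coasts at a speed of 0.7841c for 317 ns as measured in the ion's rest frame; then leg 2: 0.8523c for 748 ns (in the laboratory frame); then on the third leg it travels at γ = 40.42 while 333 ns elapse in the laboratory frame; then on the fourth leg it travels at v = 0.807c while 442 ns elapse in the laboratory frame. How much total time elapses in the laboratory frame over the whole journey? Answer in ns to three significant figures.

Leg 1: γ = 1/√(1 − 0.7841²) = 1/√0.3852 = 1.611; Δt_1 = 1.611 × 317 = 510.8 ns.
Leg 2: 748 ns is already measured in the laboratory frame.
Leg 3: 333 ns is already measured in the laboratory frame.
Leg 4: 442 ns is already measured in the laboratory frame.
Total: 510.8 + 748.0 + 333.0 + 442.0 ns.

Δt = 2030 ns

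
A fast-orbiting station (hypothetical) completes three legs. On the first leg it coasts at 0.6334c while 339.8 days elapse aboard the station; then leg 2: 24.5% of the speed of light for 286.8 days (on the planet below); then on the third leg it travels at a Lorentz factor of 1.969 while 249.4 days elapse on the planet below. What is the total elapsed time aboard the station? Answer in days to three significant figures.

τ = 745 days

Leg 1: 339.8 days is already measured aboard the station.
Leg 2: β = 0.245; γ = 1/√(1 − 0.245²) = 1/√0.9400 = 1.031; τ_2 = 286.8/1.031 = 278.1 days.
Leg 3: γ = 1.969; τ_3 = 249.4/1.969 = 126.7 days.
Total: 339.8 + 278.1 + 126.7 days.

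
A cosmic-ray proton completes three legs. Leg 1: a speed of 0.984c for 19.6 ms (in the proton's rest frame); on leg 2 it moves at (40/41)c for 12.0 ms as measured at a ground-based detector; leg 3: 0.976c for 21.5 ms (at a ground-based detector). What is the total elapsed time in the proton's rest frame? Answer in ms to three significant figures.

Leg 1: 19.6 ms is already measured in the proton's rest frame.
Leg 2: γ = 1/√(1 − (40/41)²) = 41/9 ≈ 4.556; τ_2 = 12.0/4.556 = 2.634 ms.
Leg 3: γ = 1/√(1 − 0.976²) = 1/√0.04742 = 4.592; τ_3 = 21.5/4.592 = 4.682 ms.
Total: 19.60 + 2.634 + 4.682 ms.

τ = 26.9 ms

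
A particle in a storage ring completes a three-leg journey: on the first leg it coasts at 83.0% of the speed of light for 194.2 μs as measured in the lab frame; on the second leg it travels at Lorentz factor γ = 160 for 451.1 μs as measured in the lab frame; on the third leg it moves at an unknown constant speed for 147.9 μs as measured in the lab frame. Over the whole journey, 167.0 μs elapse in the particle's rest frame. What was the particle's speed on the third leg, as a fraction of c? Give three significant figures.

Leg 1: β = 0.830; γ = 1/√(1 − 0.830²) = 1/√0.3111 = 1.793; τ_1 = 194.2/1.793 = 108.3 μs.
Leg 2: γ = 160; τ_2 = 451.1/160.0 = 2.819 μs.
Leg 3: speed unknown; τ_3 = 147.9/γ_3.
Total proper time: 108.3 + 2.819 + τ_3 = 167.0, so τ_3 = 167.0 − 111.1 = 55.86 μs.
γ_3 = 147.9/55.86 = 2.648; β = √(1 − 1/γ²) = √0.8573.

β = 0.926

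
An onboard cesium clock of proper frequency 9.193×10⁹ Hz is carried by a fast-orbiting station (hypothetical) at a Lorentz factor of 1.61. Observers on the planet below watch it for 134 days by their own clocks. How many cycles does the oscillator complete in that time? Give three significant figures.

γ = 1.61
During 134 days of lab time, the oscillator's proper time advances by τ = Δt/γ = 134/1.610 = 83.23 days = 7.191×10⁶ s.
N = f × τ = 9.193×10⁹ × 7.191×10⁶ = 6.611×10¹⁶.

N = 6.61×10¹⁶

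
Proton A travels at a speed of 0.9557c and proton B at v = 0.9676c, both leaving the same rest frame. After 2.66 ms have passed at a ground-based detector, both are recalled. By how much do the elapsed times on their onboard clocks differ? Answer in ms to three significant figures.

|τ_A − τ_B| = 0.111 ms

A: γ = 1/√(1 − 0.9557²) = 1/√0.08664 = 3.397; τ_A = 2.66/3.397 = 0.7830 ms.
B: γ = 1/√(1 − 0.9676²) = 1/√0.06375 = 3.961; τ_B = 2.66/3.961 = 0.6716 ms.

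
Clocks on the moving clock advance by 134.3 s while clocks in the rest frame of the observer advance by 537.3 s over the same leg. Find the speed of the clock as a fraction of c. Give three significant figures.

v = 0.968c

The proper time is measured on the moving clock (both events occur at the clock's location); Δt is measured in the rest frame of the observer. γ = Δt/τ = 537.3/134.3 = 4.001.
β = √(1 − 1/γ²) = √(1 − 0.06248) = √0.9375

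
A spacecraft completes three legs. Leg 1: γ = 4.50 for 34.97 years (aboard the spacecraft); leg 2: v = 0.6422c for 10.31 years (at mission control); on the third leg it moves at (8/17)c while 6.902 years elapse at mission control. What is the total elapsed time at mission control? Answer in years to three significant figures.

Δt = 175 years

Leg 1: γ = 4.50; Δt_1 = 4.500 × 34.97 = 157.4 years.
Leg 2: 10.31 years is already measured at mission control.
Leg 3: 6.902 years is already measured at mission control.
Total: 157.4 + 10.31 + 6.902 years.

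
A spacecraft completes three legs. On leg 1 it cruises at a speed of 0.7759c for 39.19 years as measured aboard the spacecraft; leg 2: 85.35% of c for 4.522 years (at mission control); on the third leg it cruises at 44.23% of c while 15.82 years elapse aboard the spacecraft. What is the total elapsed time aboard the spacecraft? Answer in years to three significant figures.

τ = 57.4 years

Leg 1: 39.19 years is already measured aboard the spacecraft.
Leg 2: β = 0.8535; γ = 1/√(1 − 0.8535²) = 1/√0.2715 = 1.919; τ_2 = 4.522/1.919 = 2.356 years.
Leg 3: 15.82 years is already measured aboard the spacecraft.
Total: 39.19 + 2.356 + 15.82 years.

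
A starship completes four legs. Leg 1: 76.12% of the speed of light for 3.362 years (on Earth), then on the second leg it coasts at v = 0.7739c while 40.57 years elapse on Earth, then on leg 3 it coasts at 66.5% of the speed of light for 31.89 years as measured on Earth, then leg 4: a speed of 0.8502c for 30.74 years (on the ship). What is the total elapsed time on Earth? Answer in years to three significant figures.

Leg 1: 3.362 years is already measured on Earth.
Leg 2: 40.57 years is already measured on Earth.
Leg 3: 31.89 years is already measured on Earth.
Leg 4: γ = 1/√(1 − 0.8502²) = 1/√0.2772 = 1.899; Δt_4 = 1.899 × 30.74 = 58.39 years.
Total: 3.362 + 40.57 + 31.89 + 58.39 years.

Δt = 134 years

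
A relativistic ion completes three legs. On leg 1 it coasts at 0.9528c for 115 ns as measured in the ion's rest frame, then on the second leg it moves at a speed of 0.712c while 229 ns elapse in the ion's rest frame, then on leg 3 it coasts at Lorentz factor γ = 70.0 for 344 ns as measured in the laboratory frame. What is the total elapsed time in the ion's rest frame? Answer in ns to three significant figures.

τ = 349 ns

Leg 1: 115 ns is already measured in the ion's rest frame.
Leg 2: 229 ns is already measured in the ion's rest frame.
Leg 3: γ = 70.0; τ_3 = 344/70.00 = 4.914 ns.
Total: 115.0 + 229.0 + 4.914 ns.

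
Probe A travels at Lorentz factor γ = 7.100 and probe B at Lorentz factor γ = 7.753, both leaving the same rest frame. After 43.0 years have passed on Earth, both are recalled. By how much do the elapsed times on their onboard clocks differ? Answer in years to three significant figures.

|τ_A − τ_B| = 0.510 years

A: γ = 7.100; τ_A = 43.0/7.100 = 6.056 years.
B: γ = 7.753; τ_B = 43.0/7.753 = 5.546 years.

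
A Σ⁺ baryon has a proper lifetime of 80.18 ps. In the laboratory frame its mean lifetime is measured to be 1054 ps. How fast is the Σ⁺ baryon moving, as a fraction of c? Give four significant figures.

γ = Δt/τ₀ = 1054/80.18 = 13.15
β = √(1 − 1/γ²) = √(1 − 0.005787) = √0.9942

β = 0.9971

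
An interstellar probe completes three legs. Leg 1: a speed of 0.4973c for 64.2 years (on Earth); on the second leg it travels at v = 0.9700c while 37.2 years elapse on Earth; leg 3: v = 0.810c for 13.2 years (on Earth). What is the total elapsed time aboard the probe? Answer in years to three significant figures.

τ = 72.5 years

Leg 1: γ = 1/√(1 − 0.4973²) = 1/√0.7527 = 1.153; τ_1 = 64.2/1.153 = 55.70 years.
Leg 2: γ = 1/√(1 − 0.9700²) = 1/√0.05910 = 4.113; τ_2 = 37.2/4.113 = 9.044 years.
Leg 3: γ = 1/√(1 − 0.810²) = 1/√0.3439 = 1.705; τ_3 = 13.2/1.705 = 7.741 years.
Total: 55.70 + 9.044 + 7.741 years.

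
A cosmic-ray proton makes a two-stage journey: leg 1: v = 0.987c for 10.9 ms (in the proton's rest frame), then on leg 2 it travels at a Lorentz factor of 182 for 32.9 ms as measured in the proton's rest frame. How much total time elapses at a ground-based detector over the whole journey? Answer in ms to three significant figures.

Δt = 6060 ms

Leg 1: γ = 1/√(1 − 0.987²) = 1/√0.02583 = 6.222; Δt_1 = 6.222 × 10.9 = 67.82 ms.
Leg 2: γ = 182; Δt_2 = 182.0 × 32.9 = 5988 ms.
Total: 67.82 + 5988 ms.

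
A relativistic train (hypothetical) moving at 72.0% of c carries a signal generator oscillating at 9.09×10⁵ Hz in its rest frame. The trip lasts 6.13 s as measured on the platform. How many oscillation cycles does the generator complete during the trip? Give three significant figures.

β = 0.720; γ = 1/√(1 − 0.720²) = 1/√0.4816 = 1.441
The oscillator's own cycle count is N = f × τ where τ is the proper time on the train. τ = Δt/γ = 6.13/1.441 = 4.254 s = 4.254×10⁰ s.
N = 9.09×10⁵ × 4.254×10⁰ = 3.867×10⁶.

N = 3.87×10⁶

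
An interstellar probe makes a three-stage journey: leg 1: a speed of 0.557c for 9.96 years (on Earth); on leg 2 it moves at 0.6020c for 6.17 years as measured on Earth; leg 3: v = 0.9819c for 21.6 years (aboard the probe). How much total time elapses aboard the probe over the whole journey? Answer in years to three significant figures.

Leg 1: γ = 1/√(1 − 0.557²) = 1/√0.6898 = 1.204; τ_1 = 9.96/1.204 = 8.272 years.
Leg 2: γ = 1/√(1 − 0.6020²) = 1/√0.6376 = 1.252; τ_2 = 6.17/1.252 = 4.927 years.
Leg 3: 21.6 years is already measured aboard the probe.
Total: 8.272 + 4.927 + 21.60 years.

τ = 34.8 years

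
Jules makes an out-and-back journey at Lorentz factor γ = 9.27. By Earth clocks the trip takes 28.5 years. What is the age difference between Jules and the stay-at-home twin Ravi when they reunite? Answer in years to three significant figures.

γ = 9.27
Jules's elapsed proper time: τ = 28.5/9.270 = 3.074 years.
Age gap = Δt − τ = 28.5 − 3.074 years.

Δt − τ = 25.4 years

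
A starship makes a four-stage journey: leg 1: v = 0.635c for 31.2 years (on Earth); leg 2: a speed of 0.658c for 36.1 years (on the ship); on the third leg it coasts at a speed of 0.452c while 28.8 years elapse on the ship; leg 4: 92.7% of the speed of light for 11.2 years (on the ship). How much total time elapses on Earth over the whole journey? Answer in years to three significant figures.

Leg 1: 31.2 years is already measured on Earth.
Leg 2: γ = 1/√(1 − 0.658²) = 1/√0.5670 = 1.328; Δt_2 = 1.328 × 36.1 = 47.94 years.
Leg 3: γ = 1/√(1 − 0.452²) = 1/√0.7957 = 1.121; Δt_3 = 1.121 × 28.8 = 32.29 years.
Leg 4: β = 0.927; γ = 1/√(1 − 0.927²) = 1/√0.1407 = 2.666; Δt_4 = 2.666 × 11.2 = 29.86 years.
Total: 31.20 + 47.94 + 32.29 + 29.86 years.

Δt = 141 years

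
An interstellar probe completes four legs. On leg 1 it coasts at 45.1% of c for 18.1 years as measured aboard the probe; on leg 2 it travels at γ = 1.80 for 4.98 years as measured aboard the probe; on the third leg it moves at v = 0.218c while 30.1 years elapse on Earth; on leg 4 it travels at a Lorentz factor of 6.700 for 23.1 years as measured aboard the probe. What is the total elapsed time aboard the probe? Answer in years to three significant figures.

τ = 75.6 years

Leg 1: 18.1 years is already measured aboard the probe.
Leg 2: 4.98 years is already measured aboard the probe.
Leg 3: γ = 1/√(1 − 0.218²) = 1/√0.9525 = 1.025; τ_3 = 30.1/1.025 = 29.38 years.
Leg 4: 23.1 years is already measured aboard the probe.
Total: 18.10 + 4.980 + 29.38 + 23.10 years.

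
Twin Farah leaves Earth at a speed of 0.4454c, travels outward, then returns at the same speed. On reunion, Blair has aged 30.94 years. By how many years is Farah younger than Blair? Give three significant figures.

Δt − τ = 3.24 years

γ = 1/√(1 − 0.4454²) = 1/√0.8016 = 1.117
Farah's elapsed proper time: τ = 30.94/1.117 = 27.70 years.
Age gap = Δt − τ = 30.94 − 27.70 years.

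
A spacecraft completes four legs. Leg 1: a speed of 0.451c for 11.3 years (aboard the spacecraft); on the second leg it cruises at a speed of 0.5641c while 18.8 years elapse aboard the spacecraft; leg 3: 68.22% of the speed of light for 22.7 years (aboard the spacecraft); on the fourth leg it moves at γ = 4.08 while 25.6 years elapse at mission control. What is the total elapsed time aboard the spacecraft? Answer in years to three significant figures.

τ = 59.1 years

Leg 1: 11.3 years is already measured aboard the spacecraft.
Leg 2: 18.8 years is already measured aboard the spacecraft.
Leg 3: 22.7 years is already measured aboard the spacecraft.
Leg 4: γ = 4.08; τ_4 = 25.6/4.080 = 6.275 years.
Total: 11.30 + 18.80 + 22.70 + 6.275 years.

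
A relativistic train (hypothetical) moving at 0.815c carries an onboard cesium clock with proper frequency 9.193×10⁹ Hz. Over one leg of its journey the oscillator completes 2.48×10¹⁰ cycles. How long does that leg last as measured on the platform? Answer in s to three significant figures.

Δt = 4.66 s

γ = 1/√(1 − 0.815²) = 1/√0.3358 = 1.726
Proper time for N cycles: τ = N/f = 2.48×10¹⁰/(9.193×10⁹) = 2.698×10⁰ s = 2.698 s.
Lab-frame duration Δt = γτ = 1.726 × 2.698 = 4.656 s.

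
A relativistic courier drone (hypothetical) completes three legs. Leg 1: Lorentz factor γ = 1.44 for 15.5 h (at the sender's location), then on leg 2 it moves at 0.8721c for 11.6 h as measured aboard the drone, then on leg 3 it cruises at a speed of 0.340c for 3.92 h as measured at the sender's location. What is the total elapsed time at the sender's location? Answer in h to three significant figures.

Leg 1: 15.5 h is already measured at the sender's location.
Leg 2: γ = 1/√(1 − 0.8721²) = 1/√0.2394 = 2.044; Δt_2 = 2.044 × 11.6 = 23.71 h.
Leg 3: 3.92 h is already measured at the sender's location.
Total: 15.50 + 23.71 + 3.920 h.

Δt = 43.1 h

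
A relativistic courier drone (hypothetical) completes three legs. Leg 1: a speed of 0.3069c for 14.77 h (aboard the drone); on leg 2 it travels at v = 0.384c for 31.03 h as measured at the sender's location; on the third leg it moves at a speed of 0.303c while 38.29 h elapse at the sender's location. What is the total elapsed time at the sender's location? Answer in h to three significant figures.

Leg 1: γ = 1/√(1 − 0.3069²) = 1/√0.9058 = 1.051; Δt_1 = 1.051 × 14.77 = 15.52 h.
Leg 2: 31.03 h is already measured at the sender's location.
Leg 3: 38.29 h is already measured at the sender's location.
Total: 15.52 + 31.03 + 38.29 h.

Δt = 84.8 h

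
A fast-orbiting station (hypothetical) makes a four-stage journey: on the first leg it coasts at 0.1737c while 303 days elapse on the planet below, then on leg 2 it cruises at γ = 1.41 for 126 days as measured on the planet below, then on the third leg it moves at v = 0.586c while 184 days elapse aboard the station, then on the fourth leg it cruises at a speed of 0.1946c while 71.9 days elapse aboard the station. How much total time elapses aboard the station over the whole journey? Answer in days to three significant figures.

Leg 1: γ = 1/√(1 − 0.1737²) = 1/√0.9698 = 1.015; τ_1 = 303/1.015 = 298.4 days.
Leg 2: γ = 1.41; τ_2 = 126/1.410 = 89.36 days.
Leg 3: 184 days is already measured aboard the station.
Leg 4: 71.9 days is already measured aboard the station.
Total: 298.4 + 89.36 + 184.0 + 71.90 days.

τ = 644 days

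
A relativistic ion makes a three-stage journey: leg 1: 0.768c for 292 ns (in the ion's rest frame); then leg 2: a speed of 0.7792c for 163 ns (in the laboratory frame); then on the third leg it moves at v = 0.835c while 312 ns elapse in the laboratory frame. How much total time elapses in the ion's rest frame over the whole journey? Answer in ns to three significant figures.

τ = 566 ns

Leg 1: 292 ns is already measured in the ion's rest frame.
Leg 2: γ = 1/√(1 − 0.7792²) = 1/√0.3928 = 1.595; τ_2 = 163/1.595 = 102.2 ns.
Leg 3: γ = 1/√(1 − 0.835²) = 1/√0.3028 = 1.817; τ_3 = 312/1.817 = 171.7 ns.
Total: 292.0 + 102.2 + 171.7 ns.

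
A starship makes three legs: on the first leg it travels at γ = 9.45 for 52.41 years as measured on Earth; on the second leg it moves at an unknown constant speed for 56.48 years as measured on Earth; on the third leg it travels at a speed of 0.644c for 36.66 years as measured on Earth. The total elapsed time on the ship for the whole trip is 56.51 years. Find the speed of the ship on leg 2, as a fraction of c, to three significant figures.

β = 0.914

Leg 1: γ = 9.45; τ_1 = 52.41/9.450 = 5.546 years.
Leg 2: speed unknown; τ_2 = 56.48/γ_2.
Leg 3: γ = 1/√(1 − 0.644²) = 1/√0.5853 = 1.307; τ_3 = 36.66/1.307 = 28.05 years.
Total proper time: 5.546 + τ_2 + 28.05 = 56.51, so τ_2 = 56.51 − 33.59 = 22.92 years.
γ_2 = 56.48/22.92 = 2.464; β = √(1 − 1/γ²) = √0.8353.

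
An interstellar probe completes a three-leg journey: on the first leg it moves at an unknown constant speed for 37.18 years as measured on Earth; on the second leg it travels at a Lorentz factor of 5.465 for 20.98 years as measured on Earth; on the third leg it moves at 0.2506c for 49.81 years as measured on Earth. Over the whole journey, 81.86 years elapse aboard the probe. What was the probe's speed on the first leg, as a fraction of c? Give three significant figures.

β = 0.598

Leg 1: speed unknown; τ_1 = 37.18/γ_1.
Leg 2: γ = 5.465; τ_2 = 20.98/5.465 = 3.839 years.
Leg 3: γ = 1/√(1 − 0.2506²) = 1/√0.9372 = 1.033; τ_3 = 49.81/1.033 = 48.22 years.
Total proper time: τ_1 + 3.839 + 48.22 = 81.86, so τ_1 = 81.86 − 52.06 = 29.80 years.
γ_1 = 37.18/29.80 = 1.248; β = √(1 − 1/γ²) = √0.3576.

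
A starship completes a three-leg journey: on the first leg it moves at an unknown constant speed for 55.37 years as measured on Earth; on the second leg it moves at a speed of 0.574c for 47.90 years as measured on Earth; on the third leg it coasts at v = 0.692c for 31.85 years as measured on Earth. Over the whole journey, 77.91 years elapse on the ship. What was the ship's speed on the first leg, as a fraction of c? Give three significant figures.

β = 0.959

Leg 1: speed unknown; τ_1 = 55.37/γ_1.
Leg 2: γ = 1/√(1 − 0.574²) = 1/√0.6705 = 1.221; τ_2 = 47.90/1.221 = 39.22 years.
Leg 3: γ = 1/√(1 − 0.692²) = 1/√0.5211 = 1.385; τ_3 = 31.85/1.385 = 22.99 years.
Total proper time: τ_1 + 39.22 + 22.99 = 77.91, so τ_1 = 77.91 − 62.22 = 15.69 years.
γ_1 = 55.37/15.69 = 3.528; β = √(1 − 1/γ²) = √0.9197.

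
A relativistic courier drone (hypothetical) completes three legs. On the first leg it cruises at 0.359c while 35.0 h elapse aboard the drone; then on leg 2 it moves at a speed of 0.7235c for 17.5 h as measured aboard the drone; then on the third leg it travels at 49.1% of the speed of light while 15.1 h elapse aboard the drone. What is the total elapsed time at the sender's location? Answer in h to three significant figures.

Leg 1: γ = 1/√(1 − 0.359²) = 1/√0.8711 = 1.071; Δt_1 = 1.071 × 35.0 = 37.50 h.
Leg 2: γ = 1/√(1 − 0.7235²) = 1/√0.4765 = 1.449; Δt_2 = 1.449 × 17.5 = 25.35 h.
Leg 3: β = 0.491; γ = 1/√(1 − 0.491²) = 1/√0.7589 = 1.148; Δt_3 = 1.148 × 15.1 = 17.33 h.
Total: 37.50 + 25.35 + 17.33 h.

Δt = 80.2 h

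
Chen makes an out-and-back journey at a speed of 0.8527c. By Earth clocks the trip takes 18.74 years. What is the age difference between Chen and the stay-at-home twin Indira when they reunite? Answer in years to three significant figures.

γ = 1/√(1 − 0.8527²) = 1/√0.2729 = 1.914
Chen's elapsed proper time: τ = 18.74/1.914 = 9.790 years.
Age gap = Δt − τ = 18.74 − 9.790 years.

Δt − τ = 8.95 years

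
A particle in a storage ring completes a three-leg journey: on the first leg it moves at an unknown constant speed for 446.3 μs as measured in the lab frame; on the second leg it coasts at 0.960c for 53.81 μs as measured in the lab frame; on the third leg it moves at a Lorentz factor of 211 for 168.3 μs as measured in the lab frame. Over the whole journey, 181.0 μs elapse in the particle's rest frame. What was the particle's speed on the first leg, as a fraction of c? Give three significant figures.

β = 0.929

Leg 1: speed unknown; τ_1 = 446.3/γ_1.
Leg 2: γ = 1/√(1 − 0.960²) = 25/7 ≈ 3.571; τ_2 = 53.81/3.571 = 15.07 μs.
Leg 3: γ = 211; τ_3 = 168.3/211.0 = 0.7976 μs.
Total proper time: τ_1 + 15.07 + 0.7976 = 181.0, so τ_1 = 181.0 − 15.86 = 165.1 μs.
γ_1 = 446.3/165.1 = 2.703; β = √(1 − 1/γ²) = √0.8631.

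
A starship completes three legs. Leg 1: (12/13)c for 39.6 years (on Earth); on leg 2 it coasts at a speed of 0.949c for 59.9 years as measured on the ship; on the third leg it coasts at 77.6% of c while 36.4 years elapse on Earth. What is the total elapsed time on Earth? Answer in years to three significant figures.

Δt = 266 years

Leg 1: 39.6 years is already measured on Earth.
Leg 2: γ = 1/√(1 − 0.949²) = 1/√0.09940 = 3.172; Δt_2 = 3.172 × 59.9 = 190.0 years.
Leg 3: 36.4 years is already measured on Earth.
Total: 39.60 + 190.0 + 36.40 years.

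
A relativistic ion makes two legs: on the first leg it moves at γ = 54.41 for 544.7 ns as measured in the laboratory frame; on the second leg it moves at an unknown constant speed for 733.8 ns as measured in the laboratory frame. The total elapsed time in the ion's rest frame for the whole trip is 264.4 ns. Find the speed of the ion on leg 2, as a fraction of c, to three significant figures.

Leg 1: γ = 54.41; τ_1 = 544.7/54.41 = 10.01 ns.
Leg 2: speed unknown; τ_2 = 733.8/γ_2.
Total proper time: 10.01 + τ_2 = 264.4, so τ_2 = 264.4 − 10.01 = 254.4 ns.
γ_2 = 733.8/254.4 = 2.885; β = √(1 − 1/γ²) = √0.8798.

β = 0.938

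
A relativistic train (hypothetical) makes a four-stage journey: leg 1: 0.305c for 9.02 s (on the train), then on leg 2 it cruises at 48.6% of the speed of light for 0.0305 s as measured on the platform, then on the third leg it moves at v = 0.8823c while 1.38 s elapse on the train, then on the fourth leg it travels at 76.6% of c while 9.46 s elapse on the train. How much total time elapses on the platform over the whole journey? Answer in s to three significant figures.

Leg 1: γ = 1/√(1 − 0.305²) = 1/√0.9070 = 1.050; Δt_1 = 1.050 × 9.02 = 9.471 s.
Leg 2: 0.0305 s is already measured on the platform.
Leg 3: γ = 1/√(1 − 0.8823²) = 1/√0.2215 = 2.125; Δt_3 = 2.125 × 1.38 = 2.932 s.
Leg 4: β = 0.766; γ = 1/√(1 − 0.766²) = 1/√0.4132 = 1.556; Δt_4 = 1.556 × 9.46 = 14.72 s.
Total: 9.471 + 0.03050 + 2.932 + 14.72 s.

Δt = 27.1 s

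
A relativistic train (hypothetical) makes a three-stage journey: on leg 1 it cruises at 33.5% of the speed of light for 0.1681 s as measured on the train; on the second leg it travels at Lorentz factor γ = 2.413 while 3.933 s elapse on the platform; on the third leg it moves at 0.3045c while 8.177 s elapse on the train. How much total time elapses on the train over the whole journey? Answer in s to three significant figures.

Leg 1: 0.1681 s is already measured on the train.
Leg 2: γ = 2.413; τ_2 = 3.933/2.413 = 1.630 s.
Leg 3: 8.177 s is already measured on the train.
Total: 0.1681 + 1.630 + 8.177 s.

τ = 9.98 s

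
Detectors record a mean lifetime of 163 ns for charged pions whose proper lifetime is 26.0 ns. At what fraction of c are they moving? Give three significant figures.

γ = Δt/τ₀ = 163/26.0 = 6.269
β = √(1 − 1/γ²) = √(1 − 0.02544) = √0.9746

β = 0.987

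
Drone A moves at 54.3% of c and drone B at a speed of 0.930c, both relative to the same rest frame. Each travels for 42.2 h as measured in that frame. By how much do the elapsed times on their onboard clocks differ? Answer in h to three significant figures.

|τ_A − τ_B| = 19.9 h

A: β = 0.543; γ = 1/√(1 − 0.543²) = 1/√0.7052 = 1.191; τ_A = 42.2/1.191 = 35.44 h.
B: γ = 1/√(1 − 0.930²) = 1/√0.1351 = 2.721; τ_B = 42.2/2.721 = 15.51 h.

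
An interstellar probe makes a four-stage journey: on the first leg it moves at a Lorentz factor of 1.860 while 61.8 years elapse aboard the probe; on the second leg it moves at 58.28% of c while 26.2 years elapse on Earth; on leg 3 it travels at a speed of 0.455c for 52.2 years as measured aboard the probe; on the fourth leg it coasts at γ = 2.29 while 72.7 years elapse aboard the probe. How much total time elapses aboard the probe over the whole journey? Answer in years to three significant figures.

τ = 208 years

Leg 1: 61.8 years is already measured aboard the probe.
Leg 2: β = 0.5828; γ = 1/√(1 − 0.5828²) = 1/√0.6603 = 1.231; τ_2 = 26.2/1.231 = 21.29 years.
Leg 3: 52.2 years is already measured aboard the probe.
Leg 4: 72.7 years is already measured aboard the probe.
Total: 61.80 + 21.29 + 52.20 + 72.70 years.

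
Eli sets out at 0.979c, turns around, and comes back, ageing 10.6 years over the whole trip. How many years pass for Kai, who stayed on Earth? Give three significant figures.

γ = 1/√(1 − 0.979²) = 1/√0.04156 = 4.905
Earth-frame duration is the dilated interval: Δt = γτ = 4.905 × 10.6 years.

Δt = 52.0 years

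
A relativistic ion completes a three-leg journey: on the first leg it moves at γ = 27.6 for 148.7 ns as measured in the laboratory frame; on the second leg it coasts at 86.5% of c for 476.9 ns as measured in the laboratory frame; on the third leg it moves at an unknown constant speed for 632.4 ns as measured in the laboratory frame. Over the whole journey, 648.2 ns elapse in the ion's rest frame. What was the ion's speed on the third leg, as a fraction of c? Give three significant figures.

β = 0.770

Leg 1: γ = 27.6; τ_1 = 148.7/27.60 = 5.388 ns.
Leg 2: β = 0.865; γ = 1/√(1 − 0.865²) = 1/√0.2518 = 1.993; τ_2 = 476.9/1.993 = 239.3 ns.
Leg 3: speed unknown; τ_3 = 632.4/γ_3.
Total proper time: 5.388 + 239.3 + τ_3 = 648.2, so τ_3 = 648.2 − 244.7 = 403.5 ns.
γ_3 = 632.4/403.5 = 1.567; β = √(1 − 1/γ²) = √0.5929.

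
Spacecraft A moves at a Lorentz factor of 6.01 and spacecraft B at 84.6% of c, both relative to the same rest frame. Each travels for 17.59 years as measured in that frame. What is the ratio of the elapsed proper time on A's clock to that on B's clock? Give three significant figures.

τ_A/τ_B = 0.312

A: γ = 6.01. B: β = 0.846; γ = 1/√(1 − 0.846²) = 1/√0.2843 = 1.876.
τ_A/τ_B = γ_B/γ_A = 1.876/6.010 = 0.3121, so τ_A/τ_B = 0.3121.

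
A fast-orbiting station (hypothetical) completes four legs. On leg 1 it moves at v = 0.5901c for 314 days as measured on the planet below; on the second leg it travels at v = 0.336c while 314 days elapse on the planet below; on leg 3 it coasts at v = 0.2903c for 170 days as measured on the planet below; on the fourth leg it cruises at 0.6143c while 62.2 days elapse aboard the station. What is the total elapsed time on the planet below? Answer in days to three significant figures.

Δt = 877 days

Leg 1: 314 days is already measured on the planet below.
Leg 2: 314 days is already measured on the planet below.
Leg 3: 170 days is already measured on the planet below.
Leg 4: γ = 1/√(1 − 0.6143²) = 1/√0.6226 = 1.267; Δt_4 = 1.267 × 62.2 = 78.83 days.
Total: 314.0 + 314.0 + 170.0 + 78.83 days.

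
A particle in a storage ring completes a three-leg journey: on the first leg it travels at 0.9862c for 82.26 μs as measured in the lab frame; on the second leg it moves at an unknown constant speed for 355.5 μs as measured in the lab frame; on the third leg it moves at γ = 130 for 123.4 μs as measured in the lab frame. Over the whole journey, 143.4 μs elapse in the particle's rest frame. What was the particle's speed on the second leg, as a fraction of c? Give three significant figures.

Leg 1: γ = 1/√(1 − 0.9862²) = 1/√0.02741 = 6.040; τ_1 = 82.26/6.040 = 13.62 μs.
Leg 2: speed unknown; τ_2 = 355.5/γ_2.
Leg 3: γ = 130; τ_3 = 123.4/130.0 = 0.9492 μs.
Total proper time: 13.62 + τ_2 + 0.9492 = 143.4, so τ_2 = 143.4 − 14.57 = 128.8 μs.
γ_2 = 355.5/128.8 = 2.759; β = √(1 − 1/γ²) = √0.8687.

β = 0.932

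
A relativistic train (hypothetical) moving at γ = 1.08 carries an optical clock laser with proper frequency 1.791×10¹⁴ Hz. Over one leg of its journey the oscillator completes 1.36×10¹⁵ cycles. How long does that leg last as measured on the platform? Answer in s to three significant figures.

Δt = 8.20 s

γ = 1.08
Proper time for N cycles: τ = N/f = 1.36×10¹⁵/(1.791×10¹⁴) = 7.594×10⁰ s = 7.594 s.
Lab-frame duration Δt = γτ = 1.080 × 7.594 = 8.201 s.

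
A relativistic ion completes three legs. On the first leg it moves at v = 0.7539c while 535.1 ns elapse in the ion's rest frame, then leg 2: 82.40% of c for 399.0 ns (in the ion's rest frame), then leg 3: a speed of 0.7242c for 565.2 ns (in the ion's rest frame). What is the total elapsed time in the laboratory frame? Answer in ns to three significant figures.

Leg 1: γ = 1/√(1 − 0.7539²) = 1/√0.4316 = 1.522; Δt_1 = 1.522 × 535.1 = 814.5 ns.
Leg 2: β = 0.8240; γ = 1/√(1 − 0.8240²) = 1/√0.3210 = 1.765; Δt_2 = 1.765 × 399.0 = 704.2 ns.
Leg 3: γ = 1/√(1 − 0.7242²) = 1/√0.4755 = 1.450; Δt_3 = 1.450 × 565.2 = 819.6 ns.
Total: 814.5 + 704.2 + 819.6 ns.

Δt = 2340 ns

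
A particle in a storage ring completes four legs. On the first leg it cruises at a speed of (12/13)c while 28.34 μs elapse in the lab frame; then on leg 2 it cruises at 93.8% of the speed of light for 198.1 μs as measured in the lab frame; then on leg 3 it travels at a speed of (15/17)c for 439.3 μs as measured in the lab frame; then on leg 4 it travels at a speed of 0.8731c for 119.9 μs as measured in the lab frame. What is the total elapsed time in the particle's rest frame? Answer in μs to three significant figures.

τ = 345 μs

Leg 1: γ = 1/√(1 − (12/13)²) = 13/5 = 2.600; τ_1 = 28.34/2.600 = 10.90 μs.
Leg 2: β = 0.938; γ = 1/√(1 − 0.938²) = 1/√0.1202 = 2.885; τ_2 = 198.1/2.885 = 68.67 μs.
Leg 3: γ = 1/√(1 − (15/17)²) = 17/8 = 2.125; τ_3 = 439.3/2.125 = 206.7 μs.
Leg 4: γ = 1/√(1 − 0.8731²) = 1/√0.2377 = 2.051; τ_4 = 119.9/2.051 = 58.46 μs.
Total: 10.90 + 68.67 + 206.7 + 58.46 μs.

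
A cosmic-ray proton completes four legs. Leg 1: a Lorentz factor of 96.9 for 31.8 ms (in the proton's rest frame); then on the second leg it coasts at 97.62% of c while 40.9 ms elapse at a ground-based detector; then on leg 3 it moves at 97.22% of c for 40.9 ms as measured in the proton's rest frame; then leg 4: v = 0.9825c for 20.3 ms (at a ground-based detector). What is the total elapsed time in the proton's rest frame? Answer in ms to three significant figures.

τ = 85.4 ms

Leg 1: 31.8 ms is already measured in the proton's rest frame.
Leg 2: β = 0.9762; γ = 1/√(1 − 0.9762²) = 1/√0.04703 = 4.611; τ_2 = 40.9/4.611 = 8.870 ms.
Leg 3: 40.9 ms is already measured in the proton's rest frame.
Leg 4: γ = 1/√(1 − 0.9825²) = 1/√0.03469 = 5.369; τ_4 = 20.3/5.369 = 3.781 ms.
Total: 31.80 + 8.870 + 40.90 + 3.781 ms.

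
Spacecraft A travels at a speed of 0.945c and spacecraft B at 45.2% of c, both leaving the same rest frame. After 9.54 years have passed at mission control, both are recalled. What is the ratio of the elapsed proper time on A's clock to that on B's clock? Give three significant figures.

A: γ = 1/√(1 − 0.945²) = 1/√0.1070 = 3.057. B: β = 0.452; γ = 1/√(1 − 0.452²) = 1/√0.7957 = 1.121.
τ_A/τ_B = γ_B/γ_A = 1.121/3.057 = 0.3667, so τ_A/τ_B = 0.3667.

τ_A/τ_B = 0.367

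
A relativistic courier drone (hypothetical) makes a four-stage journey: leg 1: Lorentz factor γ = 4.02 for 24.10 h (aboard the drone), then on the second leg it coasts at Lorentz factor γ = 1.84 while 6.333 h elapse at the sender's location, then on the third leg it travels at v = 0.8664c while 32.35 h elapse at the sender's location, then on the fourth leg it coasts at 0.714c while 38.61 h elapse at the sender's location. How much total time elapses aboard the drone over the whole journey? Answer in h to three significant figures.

Leg 1: 24.10 h is already measured aboard the drone.
Leg 2: γ = 1.84; τ_2 = 6.333/1.840 = 3.442 h.
Leg 3: γ = 1/√(1 − 0.8664²) = 1/√0.2494 = 2.003; τ_3 = 32.35/2.003 = 16.15 h.
Leg 4: γ = 1/√(1 − 0.714²) = 1/√0.4902 = 1.428; τ_4 = 38.61/1.428 = 27.03 h.
Total: 24.10 + 3.442 + 16.15 + 27.03 h.

τ = 70.7 h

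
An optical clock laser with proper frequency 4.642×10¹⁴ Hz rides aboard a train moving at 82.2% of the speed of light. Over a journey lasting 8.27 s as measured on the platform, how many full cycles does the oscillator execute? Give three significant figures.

β = 0.822; γ = 1/√(1 − 0.822²) = 1/√0.3243 = 1.756
The oscillator's own cycle count is N = f × τ where τ is the proper time on the train. τ = Δt/γ = 8.27/1.756 = 4.710 s = 4.710×10⁰ s.
N = 4.642×10¹⁴ × 4.710×10⁰ = 2.186×10¹⁵.

N = 2.19×10¹⁵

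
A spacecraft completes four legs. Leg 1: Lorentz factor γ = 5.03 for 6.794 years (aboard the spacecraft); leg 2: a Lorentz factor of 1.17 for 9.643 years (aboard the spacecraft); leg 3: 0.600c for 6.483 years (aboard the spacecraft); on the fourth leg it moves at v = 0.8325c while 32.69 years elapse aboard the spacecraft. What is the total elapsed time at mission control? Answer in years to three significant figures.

Δt = 113 years

Leg 1: γ = 5.03; Δt_1 = 5.030 × 6.794 = 34.17 years.
Leg 2: γ = 1.17; Δt_2 = 1.170 × 9.643 = 11.28 years.
Leg 3: γ = 1/√(1 − 0.600²) = 5/4 = 1.250; Δt_3 = 1.250 × 6.483 = 8.104 years.
Leg 4: γ = 1/√(1 − 0.8325²) = 1/√0.3069 = 1.805; Δt_4 = 1.805 × 32.69 = 59.00 years.
Total: 34.17 + 11.28 + 8.104 + 59.00 years.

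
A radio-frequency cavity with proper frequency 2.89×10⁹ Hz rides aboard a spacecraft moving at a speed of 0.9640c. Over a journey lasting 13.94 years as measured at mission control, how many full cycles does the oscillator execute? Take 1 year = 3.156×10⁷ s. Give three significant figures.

N = 3.38×10¹⁷

γ = 1/√(1 − 0.9640²) = 1/√0.07070 = 3.761
The oscillator's own cycle count is N = f × τ where τ is the proper time aboard the spacecraft. τ = Δt/γ = 13.94/3.761 = 3.707 years = 1.170×10⁸ s.
N = 2.89×10⁹ × 1.170×10⁸ = 3.381×10¹⁷.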